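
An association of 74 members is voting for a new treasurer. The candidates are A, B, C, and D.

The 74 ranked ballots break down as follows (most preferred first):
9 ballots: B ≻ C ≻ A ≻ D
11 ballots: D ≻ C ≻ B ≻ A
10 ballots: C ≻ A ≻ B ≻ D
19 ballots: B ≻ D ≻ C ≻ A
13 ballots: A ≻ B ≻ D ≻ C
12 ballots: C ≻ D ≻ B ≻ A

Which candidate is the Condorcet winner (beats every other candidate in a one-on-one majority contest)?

B vs A: 51–23
B vs C: 41–33
B vs D: 51–23
B beats every other candidate.

B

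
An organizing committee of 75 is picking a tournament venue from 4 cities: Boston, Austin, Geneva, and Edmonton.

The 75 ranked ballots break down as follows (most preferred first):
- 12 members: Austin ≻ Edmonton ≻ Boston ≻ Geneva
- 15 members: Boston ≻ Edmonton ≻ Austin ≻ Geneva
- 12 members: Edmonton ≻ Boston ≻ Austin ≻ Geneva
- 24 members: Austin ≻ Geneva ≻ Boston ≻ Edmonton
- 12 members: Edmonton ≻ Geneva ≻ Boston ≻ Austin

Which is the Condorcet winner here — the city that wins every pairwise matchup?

Boston

Boston vs Austin: 39–36
Boston vs Geneva: 39–36
Boston vs Edmonton: 39–36
Boston beats every other city.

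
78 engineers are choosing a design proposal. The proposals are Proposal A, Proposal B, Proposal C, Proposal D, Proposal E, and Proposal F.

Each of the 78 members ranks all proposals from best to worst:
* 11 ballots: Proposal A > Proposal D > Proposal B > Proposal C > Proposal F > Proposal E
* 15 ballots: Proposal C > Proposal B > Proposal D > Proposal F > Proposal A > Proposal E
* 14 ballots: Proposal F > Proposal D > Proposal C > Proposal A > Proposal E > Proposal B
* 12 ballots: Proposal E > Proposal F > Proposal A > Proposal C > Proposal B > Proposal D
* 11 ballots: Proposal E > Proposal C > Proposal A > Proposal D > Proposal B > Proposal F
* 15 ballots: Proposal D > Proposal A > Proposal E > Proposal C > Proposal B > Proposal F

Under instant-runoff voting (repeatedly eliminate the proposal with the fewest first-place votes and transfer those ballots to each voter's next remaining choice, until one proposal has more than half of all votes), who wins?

Round 1: Proposal A 11, Proposal B 0, Proposal C 15, Proposal D 15, Proposal E 23, Proposal F 14. Proposal B eliminated.
Round 2: Proposal A 11, Proposal C 15, Proposal D 15, Proposal E 23, Proposal F 14. Proposal A eliminated.
Round 3: Proposal C 15, Proposal D 26, Proposal E 23, Proposal F 14. Proposal F eliminated.
Round 4: Proposal C 15, Proposal D 40, Proposal E 23. Proposal D has a majority (≥40).

Proposal D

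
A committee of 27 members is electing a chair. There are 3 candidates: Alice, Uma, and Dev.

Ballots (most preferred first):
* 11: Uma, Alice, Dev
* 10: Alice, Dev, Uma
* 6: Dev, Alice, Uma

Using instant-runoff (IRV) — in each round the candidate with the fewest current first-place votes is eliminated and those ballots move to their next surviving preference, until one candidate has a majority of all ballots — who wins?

Alice

Round 1: Alice 10, Uma 11, Dev 6. Dev eliminated.
Round 2: Alice 16, Uma 11. Alice has a majority (≥14).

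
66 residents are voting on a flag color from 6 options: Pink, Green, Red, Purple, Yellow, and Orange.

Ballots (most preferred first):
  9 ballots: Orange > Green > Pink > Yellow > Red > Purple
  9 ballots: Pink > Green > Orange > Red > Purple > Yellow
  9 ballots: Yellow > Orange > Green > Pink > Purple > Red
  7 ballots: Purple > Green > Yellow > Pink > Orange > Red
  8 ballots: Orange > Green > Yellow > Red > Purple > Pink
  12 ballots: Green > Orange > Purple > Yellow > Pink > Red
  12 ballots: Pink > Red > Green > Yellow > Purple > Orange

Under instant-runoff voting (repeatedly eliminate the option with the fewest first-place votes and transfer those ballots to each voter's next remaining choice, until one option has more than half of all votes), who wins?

Round 1: Pink 21, Green 12, Red 0, Purple 7, Yellow 9, Orange 17. Red eliminated.
Round 2: Pink 21, Green 12, Purple 7, Yellow 9, Orange 17. Purple eliminated.
Round 3: Pink 21, Green 19, Yellow 9, Orange 17. Yellow eliminated.
Round 4: Pink 21, Green 19, Orange 26. Green eliminated.
Round 5: Pink 28, Orange 38. Orange has a majority (≥34).

Orange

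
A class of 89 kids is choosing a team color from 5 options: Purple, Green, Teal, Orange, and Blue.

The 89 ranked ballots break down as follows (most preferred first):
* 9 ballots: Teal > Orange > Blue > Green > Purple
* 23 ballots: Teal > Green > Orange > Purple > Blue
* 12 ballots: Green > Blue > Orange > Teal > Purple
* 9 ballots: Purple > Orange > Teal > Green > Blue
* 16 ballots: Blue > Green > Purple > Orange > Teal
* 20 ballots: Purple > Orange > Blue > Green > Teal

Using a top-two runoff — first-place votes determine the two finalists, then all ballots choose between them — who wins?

Round 1 first-place votes: Purple 29, Green 12, Teal 32, Orange 0, Blue 16. Teal and Purple advance.
Runoff: Teal is ranked above Purple on 44 ballots, Purple above Teal on 45.

Purple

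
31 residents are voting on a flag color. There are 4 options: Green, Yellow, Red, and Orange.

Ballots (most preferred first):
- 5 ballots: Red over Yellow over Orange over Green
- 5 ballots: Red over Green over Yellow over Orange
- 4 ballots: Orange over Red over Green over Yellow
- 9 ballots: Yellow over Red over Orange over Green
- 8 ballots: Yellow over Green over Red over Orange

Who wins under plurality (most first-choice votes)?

First-place votes: Green 0, Yellow 17, Red 10, Orange 4.

Yellow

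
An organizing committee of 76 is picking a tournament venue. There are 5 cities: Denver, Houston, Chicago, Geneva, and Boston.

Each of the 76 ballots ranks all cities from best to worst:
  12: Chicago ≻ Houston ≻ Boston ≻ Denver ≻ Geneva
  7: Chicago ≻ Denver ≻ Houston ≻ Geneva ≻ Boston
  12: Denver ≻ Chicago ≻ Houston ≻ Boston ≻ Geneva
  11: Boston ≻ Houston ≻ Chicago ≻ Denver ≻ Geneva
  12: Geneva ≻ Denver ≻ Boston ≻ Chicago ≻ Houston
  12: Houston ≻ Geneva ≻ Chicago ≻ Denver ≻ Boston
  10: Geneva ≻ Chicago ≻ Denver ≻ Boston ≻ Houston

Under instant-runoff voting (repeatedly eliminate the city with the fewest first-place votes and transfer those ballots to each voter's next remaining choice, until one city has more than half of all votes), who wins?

Chicago

Round 1: Denver 12, Houston 12, Chicago 19, Geneva 22, Boston 11. Boston eliminated.
Round 2: Denver 12, Houston 23, Chicago 19, Geneva 22. Denver eliminated.
Round 3: Houston 23, Chicago 31, Geneva 22. Geneva eliminated.
Round 4: Houston 23, Chicago 53. Chicago has a majority (≥39).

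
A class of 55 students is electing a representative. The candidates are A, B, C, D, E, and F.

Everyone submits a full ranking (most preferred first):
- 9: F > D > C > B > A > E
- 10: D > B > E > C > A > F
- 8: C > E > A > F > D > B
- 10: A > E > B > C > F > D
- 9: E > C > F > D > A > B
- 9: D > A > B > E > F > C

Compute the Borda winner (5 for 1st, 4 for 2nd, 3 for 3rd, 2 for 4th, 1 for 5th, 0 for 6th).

A: 9×1 + 10×1 + 8×3 + 10×5 + 9×1 + 9×4 = 138
B: 9×2 + 10×4 + 8×0 + 10×3 + 9×0 + 9×3 = 115
C: 9×3 + 10×2 + 8×5 + 10×2 + 9×4 + 9×0 = 143
D: 9×4 + 10×5 + 8×1 + 10×0 + 9×2 + 9×5 = 157
E: 9×0 + 10×3 + 8×4 + 10×4 + 9×5 + 9×2 = 165
F: 9×5 + 10×0 + 8×2 + 10×1 + 9×3 + 9×1 = 107

E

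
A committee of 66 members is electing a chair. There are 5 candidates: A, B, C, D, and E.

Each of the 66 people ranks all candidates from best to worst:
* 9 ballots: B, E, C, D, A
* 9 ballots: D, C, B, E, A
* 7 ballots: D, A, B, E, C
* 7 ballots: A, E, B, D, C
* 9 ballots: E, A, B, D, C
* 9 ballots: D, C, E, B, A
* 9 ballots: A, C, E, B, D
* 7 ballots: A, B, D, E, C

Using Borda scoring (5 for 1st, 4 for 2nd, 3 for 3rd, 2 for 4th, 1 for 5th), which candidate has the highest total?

E

A: 9×1 + 9×1 + 7×4 + 7×5 + 9×4 + 9×1 + 9×5 + 7×5 = 206
B: 9×5 + 9×3 + 7×3 + 7×3 + 9×3 + 9×2 + 9×2 + 7×4 = 205
C: 9×3 + 9×4 + 7×1 + 7×1 + 9×1 + 9×4 + 9×4 + 7×1 = 165
D: 9×2 + 9×5 + 7×5 + 7×2 + 9×2 + 9×5 + 9×1 + 7×3 = 205
E: 9×4 + 9×2 + 7×2 + 7×4 + 9×5 + 9×3 + 9×3 + 7×2 = 209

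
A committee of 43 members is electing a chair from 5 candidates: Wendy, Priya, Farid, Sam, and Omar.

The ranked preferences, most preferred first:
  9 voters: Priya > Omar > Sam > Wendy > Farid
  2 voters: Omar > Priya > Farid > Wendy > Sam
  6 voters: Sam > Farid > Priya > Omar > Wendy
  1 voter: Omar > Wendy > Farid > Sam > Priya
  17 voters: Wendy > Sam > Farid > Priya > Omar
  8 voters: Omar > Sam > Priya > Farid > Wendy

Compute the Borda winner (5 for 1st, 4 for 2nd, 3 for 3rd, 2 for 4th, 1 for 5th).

Wendy: 9×2 + 2×2 + 6×1 + 1×4 + 17×5 + 8×1 = 125
Priya: 9×5 + 2×4 + 6×3 + 1×1 + 17×2 + 8×3 = 130
Farid: 9×1 + 2×3 + 6×4 + 1×3 + 17×3 + 8×2 = 109
Sam: 9×3 + 2×1 + 6×5 + 1×2 + 17×4 + 8×4 = 161
Omar: 9×4 + 2×5 + 6×2 + 1×5 + 17×1 + 8×5 = 120

Sam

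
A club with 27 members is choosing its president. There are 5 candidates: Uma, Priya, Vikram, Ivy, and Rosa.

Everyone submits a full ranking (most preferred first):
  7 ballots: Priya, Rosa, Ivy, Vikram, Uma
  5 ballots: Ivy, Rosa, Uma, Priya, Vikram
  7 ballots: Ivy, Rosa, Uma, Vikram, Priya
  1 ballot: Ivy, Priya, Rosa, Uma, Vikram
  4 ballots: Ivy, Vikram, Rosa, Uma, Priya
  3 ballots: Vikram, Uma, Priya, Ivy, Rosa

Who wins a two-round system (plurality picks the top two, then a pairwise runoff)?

Ivy

Round 1 first-place votes: Uma 0, Priya 7, Vikram 3, Ivy 17, Rosa 0. Ivy and Priya advance.
Runoff: Ivy is ranked above Priya on 17 ballots, Priya above Ivy on 10.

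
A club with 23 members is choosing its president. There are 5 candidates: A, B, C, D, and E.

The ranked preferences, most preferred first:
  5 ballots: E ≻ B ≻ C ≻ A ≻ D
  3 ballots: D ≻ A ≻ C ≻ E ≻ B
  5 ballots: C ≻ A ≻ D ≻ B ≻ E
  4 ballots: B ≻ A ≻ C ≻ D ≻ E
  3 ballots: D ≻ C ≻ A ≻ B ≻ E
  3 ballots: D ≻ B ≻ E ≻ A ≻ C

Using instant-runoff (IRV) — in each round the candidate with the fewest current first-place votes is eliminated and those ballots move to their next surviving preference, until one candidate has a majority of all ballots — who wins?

C

Round 1: A 0, B 4, C 5, D 9, E 5. A eliminated.
Round 2: B 4, C 5, D 9, E 5. B eliminated.
Round 3: C 9, D 9, E 5. E eliminated.
Round 4: C 14, D 9. C has a majority (≥12).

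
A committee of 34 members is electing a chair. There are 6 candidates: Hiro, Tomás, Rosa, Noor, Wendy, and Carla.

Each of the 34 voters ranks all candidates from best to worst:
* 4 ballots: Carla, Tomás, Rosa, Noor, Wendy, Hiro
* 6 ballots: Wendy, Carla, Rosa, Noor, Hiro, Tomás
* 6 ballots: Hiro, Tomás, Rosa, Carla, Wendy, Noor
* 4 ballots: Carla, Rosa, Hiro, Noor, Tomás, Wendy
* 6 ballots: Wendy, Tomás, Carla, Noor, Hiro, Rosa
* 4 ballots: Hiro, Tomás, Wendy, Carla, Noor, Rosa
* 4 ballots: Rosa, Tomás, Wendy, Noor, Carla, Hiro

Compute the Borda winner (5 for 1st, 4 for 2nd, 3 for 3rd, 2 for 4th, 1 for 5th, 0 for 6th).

Hiro: 4×0 + 6×1 + 6×5 + 4×3 + 6×1 + 4×5 + 4×0 = 74
Tomás: 4×4 + 6×0 + 6×4 + 4×1 + 6×4 + 4×4 + 4×4 = 100
Rosa: 4×3 + 6×3 + 6×3 + 4×4 + 6×0 + 4×0 + 4×5 = 84
Noor: 4×2 + 6×2 + 6×0 + 4×2 + 6×2 + 4×1 + 4×2 = 52
Wendy: 4×1 + 6×5 + 6×1 + 4×0 + 6×5 + 4×3 + 4×3 = 94
Carla: 4×5 + 6×4 + 6×2 + 4×5 + 6×3 + 4×2 + 4×1 = 106

Carla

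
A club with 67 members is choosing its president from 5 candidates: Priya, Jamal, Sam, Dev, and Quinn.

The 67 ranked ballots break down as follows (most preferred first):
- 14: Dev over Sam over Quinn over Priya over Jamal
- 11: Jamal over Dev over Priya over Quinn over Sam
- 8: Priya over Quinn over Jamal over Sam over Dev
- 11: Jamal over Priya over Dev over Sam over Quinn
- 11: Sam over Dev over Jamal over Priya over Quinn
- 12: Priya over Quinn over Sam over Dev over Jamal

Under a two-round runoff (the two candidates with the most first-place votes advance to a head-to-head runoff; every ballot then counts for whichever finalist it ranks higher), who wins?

Priya

Round 1 first-place votes: Priya 20, Jamal 22, Sam 11, Dev 14, Quinn 0. Jamal and Priya advance.
Runoff: Jamal is ranked above Priya on 33 ballots, Priya above Jamal on 34.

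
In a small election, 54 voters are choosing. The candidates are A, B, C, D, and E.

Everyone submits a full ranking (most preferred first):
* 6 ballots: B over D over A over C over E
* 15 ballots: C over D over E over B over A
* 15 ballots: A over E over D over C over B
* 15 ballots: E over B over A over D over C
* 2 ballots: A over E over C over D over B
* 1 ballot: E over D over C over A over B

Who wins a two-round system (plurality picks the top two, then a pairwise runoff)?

E

Round 1 first-place votes: A 17, B 6, C 15, D 0, E 16. A and E advance.
Runoff: A is ranked above E on 23 ballots, E above A on 31.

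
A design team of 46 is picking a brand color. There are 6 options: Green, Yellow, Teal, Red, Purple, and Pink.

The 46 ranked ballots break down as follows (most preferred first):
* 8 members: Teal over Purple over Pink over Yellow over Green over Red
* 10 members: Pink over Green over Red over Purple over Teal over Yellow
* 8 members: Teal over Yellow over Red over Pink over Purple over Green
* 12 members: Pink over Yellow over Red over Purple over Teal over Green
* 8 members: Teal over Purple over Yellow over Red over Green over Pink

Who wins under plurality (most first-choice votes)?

First-place votes: Green 0, Yellow 0, Teal 24, Red 0, Purple 0, Pink 22.

Teal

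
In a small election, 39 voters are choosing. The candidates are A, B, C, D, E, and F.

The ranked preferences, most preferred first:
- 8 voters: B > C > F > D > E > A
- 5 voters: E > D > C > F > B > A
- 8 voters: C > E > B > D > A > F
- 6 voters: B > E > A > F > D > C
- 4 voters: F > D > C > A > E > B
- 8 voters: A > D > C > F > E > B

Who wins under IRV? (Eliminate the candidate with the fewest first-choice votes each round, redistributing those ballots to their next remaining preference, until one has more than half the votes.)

C

Round 1: A 8, B 14, C 8, D 0, E 5, F 4. D eliminated.
Round 2: A 8, B 14, C 8, E 5, F 4. F eliminated.
Round 3: A 8, B 14, C 12, E 5. E eliminated.
Round 4: A 8, B 14, C 17. A eliminated.
Round 5: B 14, C 25. C has a majority (≥20).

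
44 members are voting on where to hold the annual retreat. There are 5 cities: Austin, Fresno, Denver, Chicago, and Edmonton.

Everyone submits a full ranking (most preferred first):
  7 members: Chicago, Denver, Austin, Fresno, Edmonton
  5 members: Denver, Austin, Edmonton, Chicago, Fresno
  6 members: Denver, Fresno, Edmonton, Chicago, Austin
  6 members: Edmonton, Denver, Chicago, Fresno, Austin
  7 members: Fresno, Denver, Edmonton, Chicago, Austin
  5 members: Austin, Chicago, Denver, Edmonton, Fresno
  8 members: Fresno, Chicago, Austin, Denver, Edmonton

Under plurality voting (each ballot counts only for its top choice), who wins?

Fresno

First-place votes: Austin 5, Fresno 15, Denver 11, Chicago 7, Edmonton 6.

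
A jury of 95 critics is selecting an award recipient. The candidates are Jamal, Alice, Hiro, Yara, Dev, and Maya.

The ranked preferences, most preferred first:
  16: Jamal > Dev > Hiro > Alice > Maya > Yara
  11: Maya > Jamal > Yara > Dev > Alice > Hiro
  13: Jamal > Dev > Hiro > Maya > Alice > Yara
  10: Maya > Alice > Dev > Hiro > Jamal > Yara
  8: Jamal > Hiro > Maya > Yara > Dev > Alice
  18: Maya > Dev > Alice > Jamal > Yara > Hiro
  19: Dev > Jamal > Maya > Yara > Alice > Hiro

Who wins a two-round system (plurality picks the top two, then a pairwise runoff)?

Jamal

Round 1 first-place votes: Jamal 37, Alice 0, Hiro 0, Yara 0, Dev 19, Maya 39. Maya and Jamal advance.
Runoff: Maya is ranked above Jamal on 39 ballots, Jamal above Maya on 56.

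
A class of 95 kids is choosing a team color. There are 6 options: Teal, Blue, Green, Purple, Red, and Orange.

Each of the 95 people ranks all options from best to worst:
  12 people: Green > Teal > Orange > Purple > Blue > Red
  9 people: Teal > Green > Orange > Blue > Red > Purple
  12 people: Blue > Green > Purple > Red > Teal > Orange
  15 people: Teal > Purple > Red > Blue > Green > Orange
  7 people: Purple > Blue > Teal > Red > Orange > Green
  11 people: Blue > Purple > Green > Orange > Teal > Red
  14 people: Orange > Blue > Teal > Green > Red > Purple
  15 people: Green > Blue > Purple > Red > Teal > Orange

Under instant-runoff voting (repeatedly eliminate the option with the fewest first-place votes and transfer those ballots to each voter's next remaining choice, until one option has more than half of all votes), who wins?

Blue

Round 1: Teal 24, Blue 23, Green 27, Purple 7, Red 0, Orange 14. Red eliminated.
Round 2: Teal 24, Blue 23, Green 27, Purple 7, Orange 14. Purple eliminated.
Round 3: Teal 24, Blue 30, Green 27, Orange 14. Orange eliminated.
Round 4: Teal 24, Blue 44, Green 27. Teal eliminated.
Round 5: Blue 59, Green 36. Blue has a majority (≥48).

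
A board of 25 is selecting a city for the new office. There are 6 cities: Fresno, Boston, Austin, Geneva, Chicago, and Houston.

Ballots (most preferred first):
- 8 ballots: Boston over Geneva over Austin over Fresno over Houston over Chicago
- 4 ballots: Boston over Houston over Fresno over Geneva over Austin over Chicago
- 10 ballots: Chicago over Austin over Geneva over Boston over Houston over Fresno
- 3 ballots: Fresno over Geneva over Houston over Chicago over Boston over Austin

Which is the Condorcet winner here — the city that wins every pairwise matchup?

Geneva

Geneva vs Fresno: 18–7
Geneva vs Boston: 13–12
Geneva vs Austin: 15–10
Geneva vs Chicago: 15–10
Geneva vs Houston: 21–4
Geneva beats every other city.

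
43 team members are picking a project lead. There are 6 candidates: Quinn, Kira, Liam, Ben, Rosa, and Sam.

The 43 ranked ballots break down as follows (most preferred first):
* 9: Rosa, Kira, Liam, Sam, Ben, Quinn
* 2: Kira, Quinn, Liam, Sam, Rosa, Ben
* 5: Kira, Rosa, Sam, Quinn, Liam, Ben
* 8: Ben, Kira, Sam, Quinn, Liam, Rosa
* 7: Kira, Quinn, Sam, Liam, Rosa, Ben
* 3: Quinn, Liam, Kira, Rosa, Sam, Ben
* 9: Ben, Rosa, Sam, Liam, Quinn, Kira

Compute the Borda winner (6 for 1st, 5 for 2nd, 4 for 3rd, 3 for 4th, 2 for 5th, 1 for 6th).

Quinn: 9×1 + 2×5 + 5×3 + 8×3 + 7×5 + 3×6 + 9×2 = 129
Kira: 9×5 + 2×6 + 5×6 + 8×5 + 7×6 + 3×4 + 9×1 = 190
Liam: 9×4 + 2×4 + 5×2 + 8×2 + 7×3 + 3×5 + 9×3 = 133
Ben: 9×2 + 2×1 + 5×1 + 8×6 + 7×1 + 3×1 + 9×6 = 137
Rosa: 9×6 + 2×2 + 5×5 + 8×1 + 7×2 + 3×3 + 9×5 = 159
Sam: 9×3 + 2×3 + 5×4 + 8×4 + 7×4 + 3×2 + 9×4 = 155

Kira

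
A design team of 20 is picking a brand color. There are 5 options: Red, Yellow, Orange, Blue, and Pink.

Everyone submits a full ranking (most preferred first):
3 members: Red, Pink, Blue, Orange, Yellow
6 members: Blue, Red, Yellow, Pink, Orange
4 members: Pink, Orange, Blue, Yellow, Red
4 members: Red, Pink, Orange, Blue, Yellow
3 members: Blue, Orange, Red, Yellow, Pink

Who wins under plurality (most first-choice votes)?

Blue

First-place votes: Red 7, Yellow 0, Orange 0, Blue 9, Pink 4.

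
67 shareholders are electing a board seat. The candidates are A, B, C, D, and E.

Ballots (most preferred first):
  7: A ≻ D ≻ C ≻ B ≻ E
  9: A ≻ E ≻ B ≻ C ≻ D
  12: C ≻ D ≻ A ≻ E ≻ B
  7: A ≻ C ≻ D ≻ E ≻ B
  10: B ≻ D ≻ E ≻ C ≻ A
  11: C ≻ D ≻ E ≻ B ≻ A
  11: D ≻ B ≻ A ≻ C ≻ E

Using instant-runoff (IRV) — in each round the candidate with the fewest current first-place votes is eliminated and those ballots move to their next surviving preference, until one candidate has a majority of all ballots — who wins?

A

Round 1: A 23, B 10, C 23, D 11, E 0. E eliminated.
Round 2: A 23, B 10, C 23, D 11. B eliminated.
Round 3: A 23, C 23, D 21. D eliminated.
Round 4: A 34, C 33. A has a majority (≥34).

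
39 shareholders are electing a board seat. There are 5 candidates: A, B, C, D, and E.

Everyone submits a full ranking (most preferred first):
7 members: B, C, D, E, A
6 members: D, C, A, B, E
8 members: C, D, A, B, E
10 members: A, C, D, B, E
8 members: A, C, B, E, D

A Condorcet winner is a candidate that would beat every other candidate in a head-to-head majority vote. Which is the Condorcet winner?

C

C vs A: 21–18
C vs B: 32–7
C vs D: 33–6
C vs E: 39–0
C beats every other candidate.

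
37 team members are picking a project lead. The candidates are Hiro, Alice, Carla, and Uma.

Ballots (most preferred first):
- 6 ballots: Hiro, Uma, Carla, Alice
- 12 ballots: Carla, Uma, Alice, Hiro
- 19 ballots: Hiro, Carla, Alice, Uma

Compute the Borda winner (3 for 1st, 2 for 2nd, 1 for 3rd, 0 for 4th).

Carla

Hiro: 6×3 + 12×0 + 19×3 = 75
Alice: 6×0 + 12×1 + 19×1 = 31
Carla: 6×1 + 12×3 + 19×2 = 80
Uma: 6×2 + 12×2 + 19×0 = 36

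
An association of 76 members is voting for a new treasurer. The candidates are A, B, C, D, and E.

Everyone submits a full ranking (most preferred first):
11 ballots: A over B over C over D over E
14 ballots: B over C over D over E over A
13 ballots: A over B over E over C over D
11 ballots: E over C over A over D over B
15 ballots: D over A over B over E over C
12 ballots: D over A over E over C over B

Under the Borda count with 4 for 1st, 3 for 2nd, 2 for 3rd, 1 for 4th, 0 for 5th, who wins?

A

A: 11×4 + 14×0 + 13×4 + 11×2 + 15×3 + 12×3 = 199
B: 11×3 + 14×4 + 13×3 + 11×0 + 15×2 + 12×0 = 158
C: 11×2 + 14×3 + 13×1 + 11×3 + 15×0 + 12×1 = 122
D: 11×1 + 14×2 + 13×0 + 11×1 + 15×4 + 12×4 = 158
E: 11×0 + 14×1 + 13×2 + 11×4 + 15×1 + 12×2 = 123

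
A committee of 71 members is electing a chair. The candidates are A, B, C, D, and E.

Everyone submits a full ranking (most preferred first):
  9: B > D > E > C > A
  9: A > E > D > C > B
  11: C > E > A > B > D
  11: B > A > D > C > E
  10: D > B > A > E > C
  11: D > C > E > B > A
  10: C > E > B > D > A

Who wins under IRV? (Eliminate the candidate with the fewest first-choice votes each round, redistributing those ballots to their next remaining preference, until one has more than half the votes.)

D

Round 1: A 9, B 20, C 21, D 21, E 0. E eliminated.
Round 2: A 9, B 20, C 21, D 21. A eliminated.
Round 3: B 20, C 21, D 30. B eliminated.
Round 4: C 21, D 50. D has a majority (≥36).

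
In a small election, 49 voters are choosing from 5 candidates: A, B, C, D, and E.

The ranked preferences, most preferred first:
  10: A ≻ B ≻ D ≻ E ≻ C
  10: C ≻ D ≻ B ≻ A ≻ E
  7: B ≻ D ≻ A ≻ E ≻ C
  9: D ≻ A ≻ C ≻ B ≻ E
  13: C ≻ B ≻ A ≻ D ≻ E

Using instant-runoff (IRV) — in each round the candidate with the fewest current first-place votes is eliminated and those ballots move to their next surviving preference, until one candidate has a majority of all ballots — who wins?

D

Round 1: A 10, B 7, C 23, D 9, E 0. E eliminated.
Round 2: A 10, B 7, C 23, D 9. B eliminated.
Round 3: A 10, C 23, D 16. A eliminated.
Round 4: C 23, D 26. D has a majority (≥25).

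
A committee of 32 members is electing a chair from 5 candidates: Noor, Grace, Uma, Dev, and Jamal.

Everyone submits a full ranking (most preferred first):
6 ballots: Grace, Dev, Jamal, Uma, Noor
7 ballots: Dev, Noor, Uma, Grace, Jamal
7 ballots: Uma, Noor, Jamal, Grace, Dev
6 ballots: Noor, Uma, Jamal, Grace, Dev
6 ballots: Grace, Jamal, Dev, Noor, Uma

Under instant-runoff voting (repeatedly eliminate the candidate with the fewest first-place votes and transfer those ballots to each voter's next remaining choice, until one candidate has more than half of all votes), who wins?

Round 1: Noor 6, Grace 12, Uma 7, Dev 7, Jamal 0. Jamal eliminated.
Round 2: Noor 6, Grace 12, Uma 7, Dev 7. Noor eliminated.
Round 3: Grace 12, Uma 13, Dev 7. Dev eliminated.
Round 4: Grace 12, Uma 20. Uma has a majority (≥17).

Uma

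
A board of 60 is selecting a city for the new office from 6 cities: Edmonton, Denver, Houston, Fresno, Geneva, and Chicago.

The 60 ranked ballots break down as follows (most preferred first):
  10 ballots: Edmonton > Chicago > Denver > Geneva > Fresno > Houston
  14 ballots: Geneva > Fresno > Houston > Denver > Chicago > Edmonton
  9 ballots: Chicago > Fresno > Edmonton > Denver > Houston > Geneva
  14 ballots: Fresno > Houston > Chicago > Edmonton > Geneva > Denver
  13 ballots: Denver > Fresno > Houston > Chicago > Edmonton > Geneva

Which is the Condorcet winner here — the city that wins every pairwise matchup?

Fresno

Fresno vs Edmonton: 50–10
Fresno vs Denver: 37–23
Fresno vs Houston: 60–0
Fresno vs Geneva: 36–24
Fresno vs Chicago: 41–19
Fresno beats every other city.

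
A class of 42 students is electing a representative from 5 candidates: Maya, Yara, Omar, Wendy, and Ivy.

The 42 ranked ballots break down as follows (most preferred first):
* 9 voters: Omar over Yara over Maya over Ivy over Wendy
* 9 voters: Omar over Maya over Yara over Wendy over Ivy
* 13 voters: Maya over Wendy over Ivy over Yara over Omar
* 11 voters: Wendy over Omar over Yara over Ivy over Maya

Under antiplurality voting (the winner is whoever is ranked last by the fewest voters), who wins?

Yara

Last-place votes: Maya 11, Yara 0, Omar 13, Wendy 9, Ivy 9.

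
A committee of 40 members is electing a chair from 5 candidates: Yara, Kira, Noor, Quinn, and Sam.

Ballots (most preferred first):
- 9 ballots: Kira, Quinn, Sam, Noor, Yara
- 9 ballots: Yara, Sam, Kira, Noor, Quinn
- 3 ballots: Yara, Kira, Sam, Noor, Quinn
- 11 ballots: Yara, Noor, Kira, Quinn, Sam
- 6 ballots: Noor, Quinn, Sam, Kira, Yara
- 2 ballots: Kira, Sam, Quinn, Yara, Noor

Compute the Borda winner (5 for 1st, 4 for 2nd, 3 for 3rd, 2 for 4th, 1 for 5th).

Kira

Yara: 9×1 + 9×5 + 3×5 + 11×5 + 6×1 + 2×2 = 134
Kira: 9×5 + 9×3 + 3×4 + 11×3 + 6×2 + 2×5 = 139
Noor: 9×2 + 9×2 + 3×2 + 11×4 + 6×5 + 2×1 = 118
Quinn: 9×4 + 9×1 + 3×1 + 11×2 + 6×4 + 2×3 = 100
Sam: 9×3 + 9×4 + 3×3 + 11×1 + 6×3 + 2×4 = 109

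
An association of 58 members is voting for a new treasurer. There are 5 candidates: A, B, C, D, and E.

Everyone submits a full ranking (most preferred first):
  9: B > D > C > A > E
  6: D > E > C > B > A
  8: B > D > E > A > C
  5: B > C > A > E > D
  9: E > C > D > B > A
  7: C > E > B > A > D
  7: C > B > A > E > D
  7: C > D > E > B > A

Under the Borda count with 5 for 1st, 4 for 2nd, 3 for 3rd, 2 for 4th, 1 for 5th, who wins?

A: 9×2 + 6×1 + 8×2 + 5×3 + 9×1 + 7×2 + 7×3 + 7×1 = 106
B: 9×5 + 6×2 + 8×5 + 5×5 + 9×2 + 7×3 + 7×4 + 7×2 = 203
C: 9×3 + 6×3 + 8×1 + 5×4 + 9×4 + 7×5 + 7×5 + 7×5 = 214
D: 9×4 + 6×5 + 8×4 + 5×1 + 9×3 + 7×1 + 7×1 + 7×4 = 172
E: 9×1 + 6×4 + 8×3 + 5×2 + 9×5 + 7×4 + 7×2 + 7×3 = 175

C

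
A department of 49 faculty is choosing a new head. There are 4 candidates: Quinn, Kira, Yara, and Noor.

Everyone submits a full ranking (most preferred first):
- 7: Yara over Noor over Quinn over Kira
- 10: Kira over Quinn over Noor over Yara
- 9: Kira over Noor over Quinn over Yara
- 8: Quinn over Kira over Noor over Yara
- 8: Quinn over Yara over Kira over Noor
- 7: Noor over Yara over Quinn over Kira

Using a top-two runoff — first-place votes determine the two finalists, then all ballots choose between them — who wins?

Quinn

Round 1 first-place votes: Quinn 16, Kira 19, Yara 7, Noor 7. Kira and Quinn advance.
Runoff: Kira is ranked above Quinn on 19 ballots, Quinn above Kira on 30.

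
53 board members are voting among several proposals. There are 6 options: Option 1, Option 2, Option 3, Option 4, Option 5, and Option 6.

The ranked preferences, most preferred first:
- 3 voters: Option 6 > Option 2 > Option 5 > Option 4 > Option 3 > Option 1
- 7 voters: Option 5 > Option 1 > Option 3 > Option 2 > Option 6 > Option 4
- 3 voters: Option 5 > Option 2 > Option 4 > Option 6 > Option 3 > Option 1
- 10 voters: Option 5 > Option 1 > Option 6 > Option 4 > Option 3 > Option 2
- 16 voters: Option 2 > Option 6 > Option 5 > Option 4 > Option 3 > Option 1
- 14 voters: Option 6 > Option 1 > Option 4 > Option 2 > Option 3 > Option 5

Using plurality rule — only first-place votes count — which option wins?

Option 5

First-place votes: Option 1 0, Option 2 16, Option 3 0, Option 4 0, Option 5 20, Option 6 17.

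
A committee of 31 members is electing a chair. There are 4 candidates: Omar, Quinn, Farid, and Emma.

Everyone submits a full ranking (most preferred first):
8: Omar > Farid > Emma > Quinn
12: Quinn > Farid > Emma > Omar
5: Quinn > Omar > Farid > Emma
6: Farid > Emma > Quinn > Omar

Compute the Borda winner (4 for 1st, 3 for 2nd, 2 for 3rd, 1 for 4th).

Omar: 8×4 + 12×1 + 5×3 + 6×1 = 65
Quinn: 8×1 + 12×4 + 5×4 + 6×2 = 88
Farid: 8×3 + 12×3 + 5×2 + 6×4 = 94
Emma: 8×2 + 12×2 + 5×1 + 6×3 = 63

Farid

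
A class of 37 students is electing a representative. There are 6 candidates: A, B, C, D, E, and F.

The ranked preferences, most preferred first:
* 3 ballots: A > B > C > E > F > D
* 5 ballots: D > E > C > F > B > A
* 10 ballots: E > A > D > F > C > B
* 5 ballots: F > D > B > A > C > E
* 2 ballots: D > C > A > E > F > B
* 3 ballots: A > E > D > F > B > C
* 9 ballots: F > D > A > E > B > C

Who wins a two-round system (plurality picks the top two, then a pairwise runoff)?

Round 1 first-place votes: A 6, B 0, C 0, D 7, E 10, F 14. F and E advance.
Runoff: F is ranked above E on 14 ballots, E above F on 23.

E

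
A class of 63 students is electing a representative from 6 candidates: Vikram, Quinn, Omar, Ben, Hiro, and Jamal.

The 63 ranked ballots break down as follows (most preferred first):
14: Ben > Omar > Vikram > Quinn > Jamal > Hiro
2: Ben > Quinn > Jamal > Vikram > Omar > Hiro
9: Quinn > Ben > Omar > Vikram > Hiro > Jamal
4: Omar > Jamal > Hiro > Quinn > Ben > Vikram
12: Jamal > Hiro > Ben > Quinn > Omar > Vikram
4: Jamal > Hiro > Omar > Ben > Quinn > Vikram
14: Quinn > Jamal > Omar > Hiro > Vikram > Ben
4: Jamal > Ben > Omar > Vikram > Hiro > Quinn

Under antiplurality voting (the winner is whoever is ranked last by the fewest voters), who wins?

Last-place votes: Vikram 20, Quinn 4, Omar 0, Ben 14, Hiro 16, Jamal 9.

Omar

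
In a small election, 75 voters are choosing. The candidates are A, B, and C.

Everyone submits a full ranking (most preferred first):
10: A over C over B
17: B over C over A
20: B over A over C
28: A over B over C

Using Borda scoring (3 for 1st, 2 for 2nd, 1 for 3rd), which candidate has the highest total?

A: 10×3 + 17×1 + 20×2 + 28×3 = 171
B: 10×1 + 17×3 + 20×3 + 28×2 = 177
C: 10×2 + 17×2 + 20×1 + 28×1 = 102

B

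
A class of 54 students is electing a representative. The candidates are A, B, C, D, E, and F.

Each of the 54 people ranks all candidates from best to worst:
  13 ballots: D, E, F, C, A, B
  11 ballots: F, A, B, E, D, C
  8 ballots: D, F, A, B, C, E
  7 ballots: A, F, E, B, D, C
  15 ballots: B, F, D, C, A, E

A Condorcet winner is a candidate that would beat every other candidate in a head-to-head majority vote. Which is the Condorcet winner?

F vs A: 47–7
F vs B: 39–15
F vs C: 54–0
F vs D: 33–21
F vs E: 41–13
F beats every other candidate.

F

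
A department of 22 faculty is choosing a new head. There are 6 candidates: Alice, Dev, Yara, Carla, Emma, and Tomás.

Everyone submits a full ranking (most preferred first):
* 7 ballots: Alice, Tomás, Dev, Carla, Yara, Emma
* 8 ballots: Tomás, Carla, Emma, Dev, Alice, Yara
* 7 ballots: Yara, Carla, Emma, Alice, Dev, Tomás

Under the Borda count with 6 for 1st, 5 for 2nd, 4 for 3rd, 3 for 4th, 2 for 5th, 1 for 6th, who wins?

Carla

Alice: 7×6 + 8×2 + 7×3 = 79
Dev: 7×4 + 8×3 + 7×2 = 66
Yara: 7×2 + 8×1 + 7×6 = 64
Carla: 7×3 + 8×5 + 7×5 = 96
Emma: 7×1 + 8×4 + 7×4 = 67
Tomás: 7×5 + 8×6 + 7×1 = 90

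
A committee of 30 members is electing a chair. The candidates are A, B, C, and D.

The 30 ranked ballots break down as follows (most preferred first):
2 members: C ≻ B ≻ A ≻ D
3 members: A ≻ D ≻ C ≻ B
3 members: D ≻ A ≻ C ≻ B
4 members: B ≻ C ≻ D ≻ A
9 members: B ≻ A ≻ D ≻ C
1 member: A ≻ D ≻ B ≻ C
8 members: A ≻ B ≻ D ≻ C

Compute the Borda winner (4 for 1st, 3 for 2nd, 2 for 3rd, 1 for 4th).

A: 2×2 + 3×4 + 3×3 + 4×1 + 9×3 + 1×4 + 8×4 = 92
B: 2×3 + 3×1 + 3×1 + 4×4 + 9×4 + 1×2 + 8×3 = 90
C: 2×4 + 3×2 + 3×2 + 4×3 + 9×1 + 1×1 + 8×1 = 50
D: 2×1 + 3×3 + 3×4 + 4×2 + 9×2 + 1×3 + 8×2 = 68

A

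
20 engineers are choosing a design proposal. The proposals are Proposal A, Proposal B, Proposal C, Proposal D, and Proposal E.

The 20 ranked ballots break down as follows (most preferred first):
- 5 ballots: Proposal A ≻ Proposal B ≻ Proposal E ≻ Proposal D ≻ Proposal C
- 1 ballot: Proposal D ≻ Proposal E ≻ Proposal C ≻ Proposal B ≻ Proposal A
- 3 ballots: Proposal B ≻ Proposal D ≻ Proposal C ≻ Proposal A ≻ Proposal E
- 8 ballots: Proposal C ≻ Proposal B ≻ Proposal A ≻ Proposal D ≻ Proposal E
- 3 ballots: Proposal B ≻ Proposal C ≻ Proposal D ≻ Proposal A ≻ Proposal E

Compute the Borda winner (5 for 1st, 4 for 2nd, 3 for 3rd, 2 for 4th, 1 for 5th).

Proposal B

Proposal A: 5×5 + 1×1 + 3×2 + 8×3 + 3×2 = 62
Proposal B: 5×4 + 1×2 + 3×5 + 8×4 + 3×5 = 84
Proposal C: 5×1 + 1×3 + 3×3 + 8×5 + 3×4 = 69
Proposal D: 5×2 + 1×5 + 3×4 + 8×2 + 3×3 = 52
Proposal E: 5×3 + 1×4 + 3×1 + 8×1 + 3×1 = 33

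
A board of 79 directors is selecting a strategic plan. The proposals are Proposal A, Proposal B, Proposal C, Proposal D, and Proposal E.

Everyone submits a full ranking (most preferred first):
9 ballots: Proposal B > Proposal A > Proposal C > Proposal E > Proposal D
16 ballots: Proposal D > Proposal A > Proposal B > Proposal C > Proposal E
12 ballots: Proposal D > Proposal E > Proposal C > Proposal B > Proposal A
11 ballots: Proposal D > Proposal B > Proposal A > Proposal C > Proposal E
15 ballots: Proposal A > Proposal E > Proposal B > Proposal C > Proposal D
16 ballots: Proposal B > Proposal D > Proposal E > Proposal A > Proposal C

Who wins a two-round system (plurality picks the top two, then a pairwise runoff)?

Round 1 first-place votes: Proposal A 15, Proposal B 25, Proposal C 0, Proposal D 39, Proposal E 0. Proposal D and Proposal B advance.
Runoff: Proposal D is ranked above Proposal B on 39 ballots, Proposal B above Proposal D on 40.

Proposal B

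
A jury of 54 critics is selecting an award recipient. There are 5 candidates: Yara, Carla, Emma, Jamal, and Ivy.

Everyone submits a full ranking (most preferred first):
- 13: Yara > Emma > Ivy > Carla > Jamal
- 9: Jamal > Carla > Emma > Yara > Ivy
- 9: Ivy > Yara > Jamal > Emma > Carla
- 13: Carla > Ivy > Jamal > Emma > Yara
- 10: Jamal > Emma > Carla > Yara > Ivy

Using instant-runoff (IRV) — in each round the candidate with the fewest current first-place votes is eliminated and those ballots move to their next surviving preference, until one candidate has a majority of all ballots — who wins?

Jamal

Round 1: Yara 13, Carla 13, Emma 0, Jamal 19, Ivy 9. Emma eliminated.
Round 2: Yara 13, Carla 13, Jamal 19, Ivy 9. Ivy eliminated.
Round 3: Yara 22, Carla 13, Jamal 19. Carla eliminated.
Round 4: Yara 22, Jamal 32. Jamal has a majority (≥28).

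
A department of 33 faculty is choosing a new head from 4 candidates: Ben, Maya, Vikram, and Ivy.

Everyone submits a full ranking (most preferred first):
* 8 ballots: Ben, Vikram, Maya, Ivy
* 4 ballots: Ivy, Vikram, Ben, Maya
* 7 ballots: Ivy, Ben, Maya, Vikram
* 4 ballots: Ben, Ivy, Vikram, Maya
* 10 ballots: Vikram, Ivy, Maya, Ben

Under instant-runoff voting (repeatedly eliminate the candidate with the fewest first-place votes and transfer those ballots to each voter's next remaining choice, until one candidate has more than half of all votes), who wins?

Round 1: Ben 12, Maya 0, Vikram 10, Ivy 11. Maya eliminated.
Round 2: Ben 12, Vikram 10, Ivy 11. Vikram eliminated.
Round 3: Ben 12, Ivy 21. Ivy has a majority (≥17).

Ivy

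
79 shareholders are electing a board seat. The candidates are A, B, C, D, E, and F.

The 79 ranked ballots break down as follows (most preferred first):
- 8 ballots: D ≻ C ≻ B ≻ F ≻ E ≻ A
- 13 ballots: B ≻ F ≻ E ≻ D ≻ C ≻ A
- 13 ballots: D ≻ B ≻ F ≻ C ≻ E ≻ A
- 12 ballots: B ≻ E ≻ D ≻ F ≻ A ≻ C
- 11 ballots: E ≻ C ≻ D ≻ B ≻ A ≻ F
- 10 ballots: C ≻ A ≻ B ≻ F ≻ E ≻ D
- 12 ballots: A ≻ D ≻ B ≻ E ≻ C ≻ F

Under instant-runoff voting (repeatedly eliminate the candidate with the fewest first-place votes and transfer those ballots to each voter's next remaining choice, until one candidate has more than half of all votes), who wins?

Round 1: A 12, B 25, C 10, D 21, E 11, F 0. F eliminated.
Round 2: A 12, B 25, C 10, D 21, E 11. C eliminated.
Round 3: A 22, B 25, D 21, E 11. E eliminated.
Round 4: A 22, B 25, D 32. A eliminated.
Round 5: B 35, D 44. D has a majority (≥40).

D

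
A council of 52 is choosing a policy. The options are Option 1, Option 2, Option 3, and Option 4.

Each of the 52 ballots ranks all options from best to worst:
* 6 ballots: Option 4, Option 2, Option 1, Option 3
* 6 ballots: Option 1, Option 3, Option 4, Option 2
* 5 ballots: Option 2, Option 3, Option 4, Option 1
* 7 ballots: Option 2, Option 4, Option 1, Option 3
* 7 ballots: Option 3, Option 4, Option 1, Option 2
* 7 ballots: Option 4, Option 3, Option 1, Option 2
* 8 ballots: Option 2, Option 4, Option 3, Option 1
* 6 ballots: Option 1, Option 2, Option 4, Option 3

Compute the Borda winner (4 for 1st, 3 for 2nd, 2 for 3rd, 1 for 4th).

Option 4

Option 1: 6×2 + 6×4 + 5×1 + 7×2 + 7×2 + 7×2 + 8×1 + 6×4 = 115
Option 2: 6×3 + 6×1 + 5×4 + 7×4 + 7×1 + 7×1 + 8×4 + 6×3 = 136
Option 3: 6×1 + 6×3 + 5×3 + 7×1 + 7×4 + 7×3 + 8×2 + 6×1 = 117
Option 4: 6×4 + 6×2 + 5×2 + 7×3 + 7×3 + 7×4 + 8×3 + 6×2 = 152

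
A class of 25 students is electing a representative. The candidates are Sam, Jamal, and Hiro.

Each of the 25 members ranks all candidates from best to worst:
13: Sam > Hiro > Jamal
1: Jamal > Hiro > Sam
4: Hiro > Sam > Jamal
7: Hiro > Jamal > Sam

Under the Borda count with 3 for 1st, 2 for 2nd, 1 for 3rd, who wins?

Sam: 13×3 + 1×1 + 4×2 + 7×1 = 55
Jamal: 13×1 + 1×3 + 4×1 + 7×2 = 34
Hiro: 13×2 + 1×2 + 4×3 + 7×3 = 61

Hiro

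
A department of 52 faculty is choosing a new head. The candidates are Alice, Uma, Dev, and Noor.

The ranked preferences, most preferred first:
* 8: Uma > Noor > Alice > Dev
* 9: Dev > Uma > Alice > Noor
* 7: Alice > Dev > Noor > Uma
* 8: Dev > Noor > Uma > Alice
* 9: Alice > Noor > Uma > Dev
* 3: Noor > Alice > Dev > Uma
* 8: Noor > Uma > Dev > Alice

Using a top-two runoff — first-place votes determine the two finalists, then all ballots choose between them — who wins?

Round 1 first-place votes: Alice 16, Uma 8, Dev 17, Noor 11. Dev and Alice advance.
Runoff: Dev is ranked above Alice on 25 ballots, Alice above Dev on 27.

Alice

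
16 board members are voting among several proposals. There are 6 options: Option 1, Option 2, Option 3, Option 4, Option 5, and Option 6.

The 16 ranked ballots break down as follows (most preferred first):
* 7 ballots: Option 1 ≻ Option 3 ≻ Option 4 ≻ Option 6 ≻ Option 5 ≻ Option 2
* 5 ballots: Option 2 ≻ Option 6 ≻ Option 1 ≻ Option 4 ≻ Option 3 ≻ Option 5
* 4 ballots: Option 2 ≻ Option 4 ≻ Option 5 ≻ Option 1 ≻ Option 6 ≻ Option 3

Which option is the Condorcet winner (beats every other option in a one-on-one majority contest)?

Option 2

Option 2 vs Option 1: 9–7
Option 2 vs Option 3: 9–7
Option 2 vs Option 4: 9–7
Option 2 vs Option 5: 9–7
Option 2 vs Option 6: 9–7
Option 2 beats every other option.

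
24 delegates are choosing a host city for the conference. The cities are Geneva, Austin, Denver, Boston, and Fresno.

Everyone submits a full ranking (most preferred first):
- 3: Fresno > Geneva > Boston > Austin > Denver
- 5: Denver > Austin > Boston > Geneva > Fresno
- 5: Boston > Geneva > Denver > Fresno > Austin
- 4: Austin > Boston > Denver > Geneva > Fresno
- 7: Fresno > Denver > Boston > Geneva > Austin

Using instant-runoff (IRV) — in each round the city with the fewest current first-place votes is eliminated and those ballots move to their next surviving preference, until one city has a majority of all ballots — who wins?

Round 1: Geneva 0, Austin 4, Denver 5, Boston 5, Fresno 10. Geneva eliminated.
Round 2: Austin 4, Denver 5, Boston 5, Fresno 10. Austin eliminated.
Round 3: Denver 5, Boston 9, Fresno 10. Denver eliminated.
Round 4: Boston 14, Fresno 10. Boston has a majority (≥13).

Boston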